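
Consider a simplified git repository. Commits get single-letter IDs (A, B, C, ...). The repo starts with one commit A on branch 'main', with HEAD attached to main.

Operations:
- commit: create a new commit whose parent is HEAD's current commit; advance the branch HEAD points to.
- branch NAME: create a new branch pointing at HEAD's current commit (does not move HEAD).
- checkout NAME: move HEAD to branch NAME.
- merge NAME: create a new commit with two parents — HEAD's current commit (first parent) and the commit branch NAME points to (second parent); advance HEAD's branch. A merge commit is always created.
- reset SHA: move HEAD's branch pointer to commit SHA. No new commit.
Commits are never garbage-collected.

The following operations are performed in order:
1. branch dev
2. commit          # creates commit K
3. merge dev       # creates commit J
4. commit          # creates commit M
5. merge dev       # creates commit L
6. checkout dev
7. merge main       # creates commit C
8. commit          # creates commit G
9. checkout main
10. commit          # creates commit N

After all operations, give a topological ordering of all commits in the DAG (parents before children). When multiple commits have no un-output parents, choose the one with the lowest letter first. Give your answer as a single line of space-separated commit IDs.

Answer: A K J M L C G N

Derivation:
After op 1 (branch): HEAD=main@A [dev=A main=A]
After op 2 (commit): HEAD=main@K [dev=A main=K]
After op 3 (merge): HEAD=main@J [dev=A main=J]
After op 4 (commit): HEAD=main@M [dev=A main=M]
After op 5 (merge): HEAD=main@L [dev=A main=L]
After op 6 (checkout): HEAD=dev@A [dev=A main=L]
After op 7 (merge): HEAD=dev@C [dev=C main=L]
After op 8 (commit): HEAD=dev@G [dev=G main=L]
After op 9 (checkout): HEAD=main@L [dev=G main=L]
After op 10 (commit): HEAD=main@N [dev=G main=N]
commit A: parents=[]
commit C: parents=['A', 'L']
commit G: parents=['C']
commit J: parents=['K', 'A']
commit K: parents=['A']
commit L: parents=['M', 'A']
commit M: parents=['J']
commit N: parents=['L']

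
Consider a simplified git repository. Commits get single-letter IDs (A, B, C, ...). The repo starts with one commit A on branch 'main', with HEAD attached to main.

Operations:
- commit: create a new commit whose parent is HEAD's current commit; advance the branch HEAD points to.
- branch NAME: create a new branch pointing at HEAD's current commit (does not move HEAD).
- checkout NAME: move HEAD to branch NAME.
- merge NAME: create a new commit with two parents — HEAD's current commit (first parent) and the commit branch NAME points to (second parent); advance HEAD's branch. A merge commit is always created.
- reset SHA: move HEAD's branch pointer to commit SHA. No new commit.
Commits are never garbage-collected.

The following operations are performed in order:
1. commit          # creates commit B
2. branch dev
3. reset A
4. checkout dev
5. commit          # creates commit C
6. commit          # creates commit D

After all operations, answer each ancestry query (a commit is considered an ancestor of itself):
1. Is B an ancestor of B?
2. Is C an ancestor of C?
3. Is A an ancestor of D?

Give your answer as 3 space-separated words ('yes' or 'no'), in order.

Answer: yes yes yes

Derivation:
After op 1 (commit): HEAD=main@B [main=B]
After op 2 (branch): HEAD=main@B [dev=B main=B]
After op 3 (reset): HEAD=main@A [dev=B main=A]
After op 4 (checkout): HEAD=dev@B [dev=B main=A]
After op 5 (commit): HEAD=dev@C [dev=C main=A]
After op 6 (commit): HEAD=dev@D [dev=D main=A]
ancestors(B) = {A,B}; B in? yes
ancestors(C) = {A,B,C}; C in? yes
ancestors(D) = {A,B,C,D}; A in? yes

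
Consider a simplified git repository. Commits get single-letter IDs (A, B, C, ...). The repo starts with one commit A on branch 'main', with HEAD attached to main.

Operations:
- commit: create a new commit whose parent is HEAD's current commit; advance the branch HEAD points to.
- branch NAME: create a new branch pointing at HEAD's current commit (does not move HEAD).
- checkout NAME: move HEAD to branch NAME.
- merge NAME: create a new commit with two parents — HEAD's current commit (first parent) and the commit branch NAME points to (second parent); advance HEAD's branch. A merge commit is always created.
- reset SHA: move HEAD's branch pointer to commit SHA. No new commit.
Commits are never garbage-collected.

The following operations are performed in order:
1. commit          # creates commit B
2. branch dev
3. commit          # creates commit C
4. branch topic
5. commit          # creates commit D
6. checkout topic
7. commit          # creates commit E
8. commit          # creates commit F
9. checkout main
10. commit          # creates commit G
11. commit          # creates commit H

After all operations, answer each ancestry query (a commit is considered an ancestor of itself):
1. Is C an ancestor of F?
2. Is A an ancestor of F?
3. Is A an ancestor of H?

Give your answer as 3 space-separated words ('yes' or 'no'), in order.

Answer: yes yes yes

Derivation:
After op 1 (commit): HEAD=main@B [main=B]
After op 2 (branch): HEAD=main@B [dev=B main=B]
After op 3 (commit): HEAD=main@C [dev=B main=C]
After op 4 (branch): HEAD=main@C [dev=B main=C topic=C]
After op 5 (commit): HEAD=main@D [dev=B main=D topic=C]
After op 6 (checkout): HEAD=topic@C [dev=B main=D topic=C]
After op 7 (commit): HEAD=topic@E [dev=B main=D topic=E]
After op 8 (commit): HEAD=topic@F [dev=B main=D topic=F]
After op 9 (checkout): HEAD=main@D [dev=B main=D topic=F]
After op 10 (commit): HEAD=main@G [dev=B main=G topic=F]
After op 11 (commit): HEAD=main@H [dev=B main=H topic=F]
ancestors(F) = {A,B,C,E,F}; C in? yes
ancestors(F) = {A,B,C,E,F}; A in? yes
ancestors(H) = {A,B,C,D,G,H}; A in? yes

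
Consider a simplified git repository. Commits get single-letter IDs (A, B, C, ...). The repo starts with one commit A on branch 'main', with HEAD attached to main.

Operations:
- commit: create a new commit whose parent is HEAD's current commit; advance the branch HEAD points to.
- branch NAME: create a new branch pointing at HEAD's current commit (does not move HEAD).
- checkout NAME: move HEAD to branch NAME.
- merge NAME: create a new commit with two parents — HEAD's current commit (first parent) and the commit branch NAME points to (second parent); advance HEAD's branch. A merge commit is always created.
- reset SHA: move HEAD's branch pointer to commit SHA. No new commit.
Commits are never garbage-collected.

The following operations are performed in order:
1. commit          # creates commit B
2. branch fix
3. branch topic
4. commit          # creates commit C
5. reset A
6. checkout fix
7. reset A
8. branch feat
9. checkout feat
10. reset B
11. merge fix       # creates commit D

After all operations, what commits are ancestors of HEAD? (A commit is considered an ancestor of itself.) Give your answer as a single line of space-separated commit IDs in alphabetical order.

Answer: A B D

Derivation:
After op 1 (commit): HEAD=main@B [main=B]
After op 2 (branch): HEAD=main@B [fix=B main=B]
After op 3 (branch): HEAD=main@B [fix=B main=B topic=B]
After op 4 (commit): HEAD=main@C [fix=B main=C topic=B]
After op 5 (reset): HEAD=main@A [fix=B main=A topic=B]
After op 6 (checkout): HEAD=fix@B [fix=B main=A topic=B]
After op 7 (reset): HEAD=fix@A [fix=A main=A topic=B]
After op 8 (branch): HEAD=fix@A [feat=A fix=A main=A topic=B]
After op 9 (checkout): HEAD=feat@A [feat=A fix=A main=A topic=B]
After op 10 (reset): HEAD=feat@B [feat=B fix=A main=A topic=B]
After op 11 (merge): HEAD=feat@D [feat=D fix=A main=A topic=B]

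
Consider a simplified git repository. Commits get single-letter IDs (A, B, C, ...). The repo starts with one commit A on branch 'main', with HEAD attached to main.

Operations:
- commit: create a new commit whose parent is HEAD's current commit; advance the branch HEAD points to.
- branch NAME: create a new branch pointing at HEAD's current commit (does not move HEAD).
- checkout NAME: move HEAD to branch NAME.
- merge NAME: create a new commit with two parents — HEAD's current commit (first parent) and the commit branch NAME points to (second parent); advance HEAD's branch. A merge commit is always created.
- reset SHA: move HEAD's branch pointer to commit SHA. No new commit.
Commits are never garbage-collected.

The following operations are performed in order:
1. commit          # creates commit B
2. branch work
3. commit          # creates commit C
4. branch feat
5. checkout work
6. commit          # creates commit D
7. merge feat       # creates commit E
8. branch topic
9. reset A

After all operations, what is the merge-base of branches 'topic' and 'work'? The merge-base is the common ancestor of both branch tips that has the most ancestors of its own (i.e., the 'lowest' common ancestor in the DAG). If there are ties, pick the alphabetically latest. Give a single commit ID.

Answer: A

Derivation:
After op 1 (commit): HEAD=main@B [main=B]
After op 2 (branch): HEAD=main@B [main=B work=B]
After op 3 (commit): HEAD=main@C [main=C work=B]
After op 4 (branch): HEAD=main@C [feat=C main=C work=B]
After op 5 (checkout): HEAD=work@B [feat=C main=C work=B]
After op 6 (commit): HEAD=work@D [feat=C main=C work=D]
After op 7 (merge): HEAD=work@E [feat=C main=C work=E]
After op 8 (branch): HEAD=work@E [feat=C main=C topic=E work=E]
After op 9 (reset): HEAD=work@A [feat=C main=C topic=E work=A]
ancestors(topic=E): ['A', 'B', 'C', 'D', 'E']
ancestors(work=A): ['A']
common: ['A']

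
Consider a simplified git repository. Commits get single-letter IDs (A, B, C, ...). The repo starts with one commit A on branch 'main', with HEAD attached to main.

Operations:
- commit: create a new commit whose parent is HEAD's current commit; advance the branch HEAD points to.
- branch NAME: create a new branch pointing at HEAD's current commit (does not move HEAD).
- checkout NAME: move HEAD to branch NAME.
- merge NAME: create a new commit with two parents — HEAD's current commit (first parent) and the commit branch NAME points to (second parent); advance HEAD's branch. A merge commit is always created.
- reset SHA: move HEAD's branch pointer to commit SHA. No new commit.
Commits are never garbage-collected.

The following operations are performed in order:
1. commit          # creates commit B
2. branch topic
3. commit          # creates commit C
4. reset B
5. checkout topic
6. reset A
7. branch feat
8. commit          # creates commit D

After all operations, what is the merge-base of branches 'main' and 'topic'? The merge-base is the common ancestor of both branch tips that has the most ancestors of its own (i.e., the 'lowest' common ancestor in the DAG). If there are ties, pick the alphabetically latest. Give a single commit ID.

Answer: A

Derivation:
After op 1 (commit): HEAD=main@B [main=B]
After op 2 (branch): HEAD=main@B [main=B topic=B]
After op 3 (commit): HEAD=main@C [main=C topic=B]
After op 4 (reset): HEAD=main@B [main=B topic=B]
After op 5 (checkout): HEAD=topic@B [main=B topic=B]
After op 6 (reset): HEAD=topic@A [main=B topic=A]
After op 7 (branch): HEAD=topic@A [feat=A main=B topic=A]
After op 8 (commit): HEAD=topic@D [feat=A main=B topic=D]
ancestors(main=B): ['A', 'B']
ancestors(topic=D): ['A', 'D']
common: ['A']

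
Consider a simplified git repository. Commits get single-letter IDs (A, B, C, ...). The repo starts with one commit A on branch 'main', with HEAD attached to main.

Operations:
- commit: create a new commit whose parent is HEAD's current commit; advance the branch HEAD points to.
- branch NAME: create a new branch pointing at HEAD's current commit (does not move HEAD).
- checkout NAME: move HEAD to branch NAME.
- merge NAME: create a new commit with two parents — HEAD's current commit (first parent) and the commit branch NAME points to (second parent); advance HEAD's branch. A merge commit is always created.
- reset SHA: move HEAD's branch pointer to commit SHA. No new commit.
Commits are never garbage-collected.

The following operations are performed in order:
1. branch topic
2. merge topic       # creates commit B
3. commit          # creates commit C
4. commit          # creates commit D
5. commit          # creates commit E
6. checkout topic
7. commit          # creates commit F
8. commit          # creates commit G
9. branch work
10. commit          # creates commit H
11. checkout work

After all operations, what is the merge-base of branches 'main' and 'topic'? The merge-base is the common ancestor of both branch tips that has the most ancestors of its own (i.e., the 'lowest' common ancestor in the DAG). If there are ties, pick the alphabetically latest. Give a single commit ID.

Answer: A

Derivation:
After op 1 (branch): HEAD=main@A [main=A topic=A]
After op 2 (merge): HEAD=main@B [main=B topic=A]
After op 3 (commit): HEAD=main@C [main=C topic=A]
After op 4 (commit): HEAD=main@D [main=D topic=A]
After op 5 (commit): HEAD=main@E [main=E topic=A]
After op 6 (checkout): HEAD=topic@A [main=E topic=A]
After op 7 (commit): HEAD=topic@F [main=E topic=F]
After op 8 (commit): HEAD=topic@G [main=E topic=G]
After op 9 (branch): HEAD=topic@G [main=E topic=G work=G]
After op 10 (commit): HEAD=topic@H [main=E topic=H work=G]
After op 11 (checkout): HEAD=work@G [main=E topic=H work=G]
ancestors(main=E): ['A', 'B', 'C', 'D', 'E']
ancestors(topic=H): ['A', 'F', 'G', 'H']
common: ['A']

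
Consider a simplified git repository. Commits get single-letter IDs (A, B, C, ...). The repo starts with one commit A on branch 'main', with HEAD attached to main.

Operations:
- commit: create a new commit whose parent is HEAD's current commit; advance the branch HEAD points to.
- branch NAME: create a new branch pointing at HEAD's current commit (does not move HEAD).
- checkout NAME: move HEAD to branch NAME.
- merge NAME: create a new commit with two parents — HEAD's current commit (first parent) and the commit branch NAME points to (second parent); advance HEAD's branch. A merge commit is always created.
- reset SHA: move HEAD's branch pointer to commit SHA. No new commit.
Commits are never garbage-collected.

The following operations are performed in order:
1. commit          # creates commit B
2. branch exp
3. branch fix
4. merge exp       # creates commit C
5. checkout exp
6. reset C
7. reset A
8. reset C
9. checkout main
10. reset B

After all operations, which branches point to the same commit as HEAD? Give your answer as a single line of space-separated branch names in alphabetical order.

After op 1 (commit): HEAD=main@B [main=B]
After op 2 (branch): HEAD=main@B [exp=B main=B]
After op 3 (branch): HEAD=main@B [exp=B fix=B main=B]
After op 4 (merge): HEAD=main@C [exp=B fix=B main=C]
After op 5 (checkout): HEAD=exp@B [exp=B fix=B main=C]
After op 6 (reset): HEAD=exp@C [exp=C fix=B main=C]
After op 7 (reset): HEAD=exp@A [exp=A fix=B main=C]
After op 8 (reset): HEAD=exp@C [exp=C fix=B main=C]
After op 9 (checkout): HEAD=main@C [exp=C fix=B main=C]
After op 10 (reset): HEAD=main@B [exp=C fix=B main=B]

Answer: fix main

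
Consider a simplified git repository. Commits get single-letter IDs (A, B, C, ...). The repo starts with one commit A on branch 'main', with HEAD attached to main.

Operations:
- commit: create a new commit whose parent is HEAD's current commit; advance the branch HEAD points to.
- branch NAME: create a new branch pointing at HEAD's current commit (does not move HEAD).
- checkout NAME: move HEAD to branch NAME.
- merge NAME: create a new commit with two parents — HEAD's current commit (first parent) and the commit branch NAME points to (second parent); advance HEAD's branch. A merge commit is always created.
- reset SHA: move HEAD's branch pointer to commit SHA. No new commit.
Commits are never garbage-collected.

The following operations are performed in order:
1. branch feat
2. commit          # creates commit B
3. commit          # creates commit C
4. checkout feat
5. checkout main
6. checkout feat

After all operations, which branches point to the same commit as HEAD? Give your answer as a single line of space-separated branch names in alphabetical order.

Answer: feat

Derivation:
After op 1 (branch): HEAD=main@A [feat=A main=A]
After op 2 (commit): HEAD=main@B [feat=A main=B]
After op 3 (commit): HEAD=main@C [feat=A main=C]
After op 4 (checkout): HEAD=feat@A [feat=A main=C]
After op 5 (checkout): HEAD=main@C [feat=A main=C]
After op 6 (checkout): HEAD=feat@A [feat=A main=C]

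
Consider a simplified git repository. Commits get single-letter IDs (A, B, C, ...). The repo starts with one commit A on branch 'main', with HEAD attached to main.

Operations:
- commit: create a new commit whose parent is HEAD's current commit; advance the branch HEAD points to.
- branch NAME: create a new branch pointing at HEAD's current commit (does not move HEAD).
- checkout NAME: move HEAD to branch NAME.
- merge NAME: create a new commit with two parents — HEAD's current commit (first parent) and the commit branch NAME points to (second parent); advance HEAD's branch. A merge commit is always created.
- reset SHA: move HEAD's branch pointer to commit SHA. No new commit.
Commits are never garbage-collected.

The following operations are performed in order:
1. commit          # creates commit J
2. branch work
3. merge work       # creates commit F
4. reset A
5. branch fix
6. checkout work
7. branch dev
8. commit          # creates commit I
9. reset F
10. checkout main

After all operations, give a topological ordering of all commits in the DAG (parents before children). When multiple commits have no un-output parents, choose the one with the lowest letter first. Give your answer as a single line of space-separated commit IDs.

Answer: A J F I

Derivation:
After op 1 (commit): HEAD=main@J [main=J]
After op 2 (branch): HEAD=main@J [main=J work=J]
After op 3 (merge): HEAD=main@F [main=F work=J]
After op 4 (reset): HEAD=main@A [main=A work=J]
After op 5 (branch): HEAD=main@A [fix=A main=A work=J]
After op 6 (checkout): HEAD=work@J [fix=A main=A work=J]
After op 7 (branch): HEAD=work@J [dev=J fix=A main=A work=J]
After op 8 (commit): HEAD=work@I [dev=J fix=A main=A work=I]
After op 9 (reset): HEAD=work@F [dev=J fix=A main=A work=F]
After op 10 (checkout): HEAD=main@A [dev=J fix=A main=A work=F]
commit A: parents=[]
commit F: parents=['J', 'J']
commit I: parents=['J']
commit J: parents=['A']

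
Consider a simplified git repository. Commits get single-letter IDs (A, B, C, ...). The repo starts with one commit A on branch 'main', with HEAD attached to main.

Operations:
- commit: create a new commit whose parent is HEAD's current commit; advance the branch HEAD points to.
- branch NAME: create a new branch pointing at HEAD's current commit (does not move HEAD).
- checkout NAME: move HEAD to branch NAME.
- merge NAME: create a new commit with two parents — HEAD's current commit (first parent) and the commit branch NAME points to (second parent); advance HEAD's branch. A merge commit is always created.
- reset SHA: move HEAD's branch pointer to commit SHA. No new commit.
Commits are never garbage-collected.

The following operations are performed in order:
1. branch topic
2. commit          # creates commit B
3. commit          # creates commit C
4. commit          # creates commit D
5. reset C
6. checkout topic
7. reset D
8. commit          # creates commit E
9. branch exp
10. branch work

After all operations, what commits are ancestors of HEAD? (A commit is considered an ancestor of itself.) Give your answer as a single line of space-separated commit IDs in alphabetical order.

After op 1 (branch): HEAD=main@A [main=A topic=A]
After op 2 (commit): HEAD=main@B [main=B topic=A]
After op 3 (commit): HEAD=main@C [main=C topic=A]
After op 4 (commit): HEAD=main@D [main=D topic=A]
After op 5 (reset): HEAD=main@C [main=C topic=A]
After op 6 (checkout): HEAD=topic@A [main=C topic=A]
After op 7 (reset): HEAD=topic@D [main=C topic=D]
After op 8 (commit): HEAD=topic@E [main=C topic=E]
After op 9 (branch): HEAD=topic@E [exp=E main=C topic=E]
After op 10 (branch): HEAD=topic@E [exp=E main=C topic=E work=E]

Answer: A B C D E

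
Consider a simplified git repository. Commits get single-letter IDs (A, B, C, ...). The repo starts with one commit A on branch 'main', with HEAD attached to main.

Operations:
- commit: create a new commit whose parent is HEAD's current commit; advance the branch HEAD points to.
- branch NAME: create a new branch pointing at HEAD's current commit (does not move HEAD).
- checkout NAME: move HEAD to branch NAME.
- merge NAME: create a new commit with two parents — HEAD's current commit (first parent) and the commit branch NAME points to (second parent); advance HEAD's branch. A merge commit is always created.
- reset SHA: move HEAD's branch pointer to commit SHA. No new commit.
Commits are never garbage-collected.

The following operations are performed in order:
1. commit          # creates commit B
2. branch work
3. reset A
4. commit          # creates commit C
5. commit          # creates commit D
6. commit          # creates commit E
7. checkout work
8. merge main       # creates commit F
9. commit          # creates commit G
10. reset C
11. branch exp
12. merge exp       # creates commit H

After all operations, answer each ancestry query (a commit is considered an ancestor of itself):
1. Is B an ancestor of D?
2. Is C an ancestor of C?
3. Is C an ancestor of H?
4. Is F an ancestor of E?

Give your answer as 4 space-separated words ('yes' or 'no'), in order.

After op 1 (commit): HEAD=main@B [main=B]
After op 2 (branch): HEAD=main@B [main=B work=B]
After op 3 (reset): HEAD=main@A [main=A work=B]
After op 4 (commit): HEAD=main@C [main=C work=B]
After op 5 (commit): HEAD=main@D [main=D work=B]
After op 6 (commit): HEAD=main@E [main=E work=B]
After op 7 (checkout): HEAD=work@B [main=E work=B]
After op 8 (merge): HEAD=work@F [main=E work=F]
After op 9 (commit): HEAD=work@G [main=E work=G]
After op 10 (reset): HEAD=work@C [main=E work=C]
After op 11 (branch): HEAD=work@C [exp=C main=E work=C]
After op 12 (merge): HEAD=work@H [exp=C main=E work=H]
ancestors(D) = {A,C,D}; B in? no
ancestors(C) = {A,C}; C in? yes
ancestors(H) = {A,C,H}; C in? yes
ancestors(E) = {A,C,D,E}; F in? no

Answer: no yes yes no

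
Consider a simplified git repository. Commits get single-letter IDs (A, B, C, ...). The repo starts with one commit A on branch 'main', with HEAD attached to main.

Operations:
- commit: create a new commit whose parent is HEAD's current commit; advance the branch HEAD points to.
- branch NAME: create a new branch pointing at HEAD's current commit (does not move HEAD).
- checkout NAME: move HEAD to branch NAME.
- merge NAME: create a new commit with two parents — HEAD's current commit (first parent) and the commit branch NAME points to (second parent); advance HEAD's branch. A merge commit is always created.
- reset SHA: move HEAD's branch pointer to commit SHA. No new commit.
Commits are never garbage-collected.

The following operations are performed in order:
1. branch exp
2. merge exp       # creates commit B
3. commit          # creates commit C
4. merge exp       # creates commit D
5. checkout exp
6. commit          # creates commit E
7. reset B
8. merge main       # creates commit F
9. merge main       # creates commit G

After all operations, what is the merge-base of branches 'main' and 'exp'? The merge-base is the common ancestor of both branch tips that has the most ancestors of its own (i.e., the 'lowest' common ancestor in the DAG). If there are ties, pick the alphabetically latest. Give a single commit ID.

After op 1 (branch): HEAD=main@A [exp=A main=A]
After op 2 (merge): HEAD=main@B [exp=A main=B]
After op 3 (commit): HEAD=main@C [exp=A main=C]
After op 4 (merge): HEAD=main@D [exp=A main=D]
After op 5 (checkout): HEAD=exp@A [exp=A main=D]
After op 6 (commit): HEAD=exp@E [exp=E main=D]
After op 7 (reset): HEAD=exp@B [exp=B main=D]
After op 8 (merge): HEAD=exp@F [exp=F main=D]
After op 9 (merge): HEAD=exp@G [exp=G main=D]
ancestors(main=D): ['A', 'B', 'C', 'D']
ancestors(exp=G): ['A', 'B', 'C', 'D', 'F', 'G']
common: ['A', 'B', 'C', 'D']

Answer: D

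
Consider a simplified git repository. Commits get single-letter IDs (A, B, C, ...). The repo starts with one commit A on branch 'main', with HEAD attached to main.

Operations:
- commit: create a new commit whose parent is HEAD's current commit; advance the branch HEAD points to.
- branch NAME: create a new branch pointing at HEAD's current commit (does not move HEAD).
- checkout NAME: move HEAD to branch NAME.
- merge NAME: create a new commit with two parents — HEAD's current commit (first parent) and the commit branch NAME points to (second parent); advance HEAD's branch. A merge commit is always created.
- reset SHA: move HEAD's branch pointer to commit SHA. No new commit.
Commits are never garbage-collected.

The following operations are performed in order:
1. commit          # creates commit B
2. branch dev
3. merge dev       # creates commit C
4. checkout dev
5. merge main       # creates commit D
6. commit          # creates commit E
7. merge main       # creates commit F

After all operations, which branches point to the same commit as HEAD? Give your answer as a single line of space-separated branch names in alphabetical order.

After op 1 (commit): HEAD=main@B [main=B]
After op 2 (branch): HEAD=main@B [dev=B main=B]
After op 3 (merge): HEAD=main@C [dev=B main=C]
After op 4 (checkout): HEAD=dev@B [dev=B main=C]
After op 5 (merge): HEAD=dev@D [dev=D main=C]
After op 6 (commit): HEAD=dev@E [dev=E main=C]
After op 7 (merge): HEAD=dev@F [dev=F main=C]

Answer: dev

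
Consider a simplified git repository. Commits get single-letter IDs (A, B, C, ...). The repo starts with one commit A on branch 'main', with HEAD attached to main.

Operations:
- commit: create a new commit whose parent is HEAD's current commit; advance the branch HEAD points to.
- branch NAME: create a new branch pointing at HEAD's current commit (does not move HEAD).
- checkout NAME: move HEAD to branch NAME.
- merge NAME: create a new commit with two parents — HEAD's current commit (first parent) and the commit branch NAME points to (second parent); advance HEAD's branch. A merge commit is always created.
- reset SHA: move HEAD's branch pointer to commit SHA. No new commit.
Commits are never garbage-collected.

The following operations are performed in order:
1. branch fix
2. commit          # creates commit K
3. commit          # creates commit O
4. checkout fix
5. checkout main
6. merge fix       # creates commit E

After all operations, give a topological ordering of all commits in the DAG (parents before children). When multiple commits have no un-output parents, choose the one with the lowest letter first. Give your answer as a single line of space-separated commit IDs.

After op 1 (branch): HEAD=main@A [fix=A main=A]
After op 2 (commit): HEAD=main@K [fix=A main=K]
After op 3 (commit): HEAD=main@O [fix=A main=O]
After op 4 (checkout): HEAD=fix@A [fix=A main=O]
After op 5 (checkout): HEAD=main@O [fix=A main=O]
After op 6 (merge): HEAD=main@E [fix=A main=E]
commit A: parents=[]
commit E: parents=['O', 'A']
commit K: parents=['A']
commit O: parents=['K']

Answer: A K O E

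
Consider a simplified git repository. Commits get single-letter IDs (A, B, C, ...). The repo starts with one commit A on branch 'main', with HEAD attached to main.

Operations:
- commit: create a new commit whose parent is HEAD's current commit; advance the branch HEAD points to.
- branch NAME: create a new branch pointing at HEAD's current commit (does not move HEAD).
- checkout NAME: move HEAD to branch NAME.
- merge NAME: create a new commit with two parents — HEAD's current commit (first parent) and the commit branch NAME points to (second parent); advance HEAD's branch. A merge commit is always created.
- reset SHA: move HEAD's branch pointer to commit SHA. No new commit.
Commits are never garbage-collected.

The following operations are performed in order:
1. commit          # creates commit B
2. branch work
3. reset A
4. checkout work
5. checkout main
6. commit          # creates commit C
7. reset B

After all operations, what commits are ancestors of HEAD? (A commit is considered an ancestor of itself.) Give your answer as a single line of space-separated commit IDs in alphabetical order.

After op 1 (commit): HEAD=main@B [main=B]
After op 2 (branch): HEAD=main@B [main=B work=B]
After op 3 (reset): HEAD=main@A [main=A work=B]
After op 4 (checkout): HEAD=work@B [main=A work=B]
After op 5 (checkout): HEAD=main@A [main=A work=B]
After op 6 (commit): HEAD=main@C [main=C work=B]
After op 7 (reset): HEAD=main@B [main=B work=B]

Answer: A B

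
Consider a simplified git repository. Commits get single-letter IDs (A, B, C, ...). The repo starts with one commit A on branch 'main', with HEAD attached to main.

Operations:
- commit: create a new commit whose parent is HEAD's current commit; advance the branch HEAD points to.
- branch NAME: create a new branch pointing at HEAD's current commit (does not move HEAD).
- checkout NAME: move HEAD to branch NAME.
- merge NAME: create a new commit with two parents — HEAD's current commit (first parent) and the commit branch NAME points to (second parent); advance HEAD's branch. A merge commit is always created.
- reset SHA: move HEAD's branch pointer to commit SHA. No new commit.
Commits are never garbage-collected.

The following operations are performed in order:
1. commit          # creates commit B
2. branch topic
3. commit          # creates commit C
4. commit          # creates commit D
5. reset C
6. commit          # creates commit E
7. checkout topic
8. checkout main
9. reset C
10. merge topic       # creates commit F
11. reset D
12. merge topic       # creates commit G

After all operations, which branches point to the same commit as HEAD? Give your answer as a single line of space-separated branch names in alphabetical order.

After op 1 (commit): HEAD=main@B [main=B]
After op 2 (branch): HEAD=main@B [main=B topic=B]
After op 3 (commit): HEAD=main@C [main=C topic=B]
After op 4 (commit): HEAD=main@D [main=D topic=B]
After op 5 (reset): HEAD=main@C [main=C topic=B]
After op 6 (commit): HEAD=main@E [main=E topic=B]
After op 7 (checkout): HEAD=topic@B [main=E topic=B]
After op 8 (checkout): HEAD=main@E [main=E topic=B]
After op 9 (reset): HEAD=main@C [main=C topic=B]
After op 10 (merge): HEAD=main@F [main=F topic=B]
After op 11 (reset): HEAD=main@D [main=D topic=B]
After op 12 (merge): HEAD=main@G [main=G topic=B]

Answer: main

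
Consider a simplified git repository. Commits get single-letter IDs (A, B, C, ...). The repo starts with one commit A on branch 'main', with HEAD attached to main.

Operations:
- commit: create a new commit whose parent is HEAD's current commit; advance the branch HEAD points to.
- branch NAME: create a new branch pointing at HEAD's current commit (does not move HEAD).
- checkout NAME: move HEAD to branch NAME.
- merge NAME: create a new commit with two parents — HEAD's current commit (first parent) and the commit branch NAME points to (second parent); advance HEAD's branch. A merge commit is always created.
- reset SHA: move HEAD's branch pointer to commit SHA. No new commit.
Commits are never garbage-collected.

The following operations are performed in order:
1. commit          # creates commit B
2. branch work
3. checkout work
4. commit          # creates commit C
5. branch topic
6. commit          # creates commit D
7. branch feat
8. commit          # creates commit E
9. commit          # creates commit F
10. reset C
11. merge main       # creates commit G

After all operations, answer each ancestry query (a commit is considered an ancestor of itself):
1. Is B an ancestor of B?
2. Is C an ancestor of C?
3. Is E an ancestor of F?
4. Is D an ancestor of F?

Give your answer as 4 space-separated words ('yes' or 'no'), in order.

After op 1 (commit): HEAD=main@B [main=B]
After op 2 (branch): HEAD=main@B [main=B work=B]
After op 3 (checkout): HEAD=work@B [main=B work=B]
After op 4 (commit): HEAD=work@C [main=B work=C]
After op 5 (branch): HEAD=work@C [main=B topic=C work=C]
After op 6 (commit): HEAD=work@D [main=B topic=C work=D]
After op 7 (branch): HEAD=work@D [feat=D main=B topic=C work=D]
After op 8 (commit): HEAD=work@E [feat=D main=B topic=C work=E]
After op 9 (commit): HEAD=work@F [feat=D main=B topic=C work=F]
After op 10 (reset): HEAD=work@C [feat=D main=B topic=C work=C]
After op 11 (merge): HEAD=work@G [feat=D main=B topic=C work=G]
ancestors(B) = {A,B}; B in? yes
ancestors(C) = {A,B,C}; C in? yes
ancestors(F) = {A,B,C,D,E,F}; E in? yes
ancestors(F) = {A,B,C,D,E,F}; D in? yes

Answer: yes yes yes yes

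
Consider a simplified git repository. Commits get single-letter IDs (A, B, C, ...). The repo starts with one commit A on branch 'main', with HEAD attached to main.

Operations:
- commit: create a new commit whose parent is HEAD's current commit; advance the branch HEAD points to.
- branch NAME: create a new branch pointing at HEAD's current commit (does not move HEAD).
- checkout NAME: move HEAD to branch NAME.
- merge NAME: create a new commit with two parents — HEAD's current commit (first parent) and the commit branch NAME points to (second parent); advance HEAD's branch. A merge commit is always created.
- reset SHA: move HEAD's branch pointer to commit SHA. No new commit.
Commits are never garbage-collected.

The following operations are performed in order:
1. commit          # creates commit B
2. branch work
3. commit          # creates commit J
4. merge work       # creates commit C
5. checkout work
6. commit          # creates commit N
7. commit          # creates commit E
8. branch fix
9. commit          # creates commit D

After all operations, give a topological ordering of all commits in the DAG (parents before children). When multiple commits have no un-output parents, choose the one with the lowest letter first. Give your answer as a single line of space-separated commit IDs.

After op 1 (commit): HEAD=main@B [main=B]
After op 2 (branch): HEAD=main@B [main=B work=B]
After op 3 (commit): HEAD=main@J [main=J work=B]
After op 4 (merge): HEAD=main@C [main=C work=B]
After op 5 (checkout): HEAD=work@B [main=C work=B]
After op 6 (commit): HEAD=work@N [main=C work=N]
After op 7 (commit): HEAD=work@E [main=C work=E]
After op 8 (branch): HEAD=work@E [fix=E main=C work=E]
After op 9 (commit): HEAD=work@D [fix=E main=C work=D]
commit A: parents=[]
commit B: parents=['A']
commit C: parents=['J', 'B']
commit D: parents=['E']
commit E: parents=['N']
commit J: parents=['B']
commit N: parents=['B']

Answer: A B J C N E D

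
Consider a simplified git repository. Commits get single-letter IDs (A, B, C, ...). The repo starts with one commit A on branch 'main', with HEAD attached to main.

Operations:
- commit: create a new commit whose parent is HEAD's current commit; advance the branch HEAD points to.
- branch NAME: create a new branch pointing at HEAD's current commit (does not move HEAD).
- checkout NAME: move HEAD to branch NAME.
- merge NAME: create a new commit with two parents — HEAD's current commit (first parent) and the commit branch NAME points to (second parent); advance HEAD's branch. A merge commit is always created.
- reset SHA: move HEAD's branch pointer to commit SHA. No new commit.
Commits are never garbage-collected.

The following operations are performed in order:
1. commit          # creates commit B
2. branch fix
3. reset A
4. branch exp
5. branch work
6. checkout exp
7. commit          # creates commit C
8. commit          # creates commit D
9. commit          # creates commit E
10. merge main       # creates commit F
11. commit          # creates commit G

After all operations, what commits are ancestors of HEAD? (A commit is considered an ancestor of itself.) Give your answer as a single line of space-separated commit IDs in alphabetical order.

After op 1 (commit): HEAD=main@B [main=B]
After op 2 (branch): HEAD=main@B [fix=B main=B]
After op 3 (reset): HEAD=main@A [fix=B main=A]
After op 4 (branch): HEAD=main@A [exp=A fix=B main=A]
After op 5 (branch): HEAD=main@A [exp=A fix=B main=A work=A]
After op 6 (checkout): HEAD=exp@A [exp=A fix=B main=A work=A]
After op 7 (commit): HEAD=exp@C [exp=C fix=B main=A work=A]
After op 8 (commit): HEAD=exp@D [exp=D fix=B main=A work=A]
After op 9 (commit): HEAD=exp@E [exp=E fix=B main=A work=A]
After op 10 (merge): HEAD=exp@F [exp=F fix=B main=A work=A]
After op 11 (commit): HEAD=exp@G [exp=G fix=B main=A work=A]

Answer: A C D E F G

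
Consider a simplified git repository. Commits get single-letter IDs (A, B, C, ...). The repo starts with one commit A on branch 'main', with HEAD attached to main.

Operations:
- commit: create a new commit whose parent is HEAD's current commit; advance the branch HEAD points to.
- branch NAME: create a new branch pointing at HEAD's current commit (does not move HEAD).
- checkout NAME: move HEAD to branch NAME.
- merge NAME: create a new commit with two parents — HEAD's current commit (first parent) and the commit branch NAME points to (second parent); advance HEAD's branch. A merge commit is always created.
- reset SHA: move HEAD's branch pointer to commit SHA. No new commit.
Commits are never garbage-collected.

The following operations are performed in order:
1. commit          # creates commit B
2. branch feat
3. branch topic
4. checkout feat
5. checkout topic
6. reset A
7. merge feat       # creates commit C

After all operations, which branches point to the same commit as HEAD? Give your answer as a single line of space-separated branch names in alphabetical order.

Answer: topic

Derivation:
After op 1 (commit): HEAD=main@B [main=B]
After op 2 (branch): HEAD=main@B [feat=B main=B]
After op 3 (branch): HEAD=main@B [feat=B main=B topic=B]
After op 4 (checkout): HEAD=feat@B [feat=B main=B topic=B]
After op 5 (checkout): HEAD=topic@B [feat=B main=B topic=B]
After op 6 (reset): HEAD=topic@A [feat=B main=B topic=A]
After op 7 (merge): HEAD=topic@C [feat=B main=B topic=C]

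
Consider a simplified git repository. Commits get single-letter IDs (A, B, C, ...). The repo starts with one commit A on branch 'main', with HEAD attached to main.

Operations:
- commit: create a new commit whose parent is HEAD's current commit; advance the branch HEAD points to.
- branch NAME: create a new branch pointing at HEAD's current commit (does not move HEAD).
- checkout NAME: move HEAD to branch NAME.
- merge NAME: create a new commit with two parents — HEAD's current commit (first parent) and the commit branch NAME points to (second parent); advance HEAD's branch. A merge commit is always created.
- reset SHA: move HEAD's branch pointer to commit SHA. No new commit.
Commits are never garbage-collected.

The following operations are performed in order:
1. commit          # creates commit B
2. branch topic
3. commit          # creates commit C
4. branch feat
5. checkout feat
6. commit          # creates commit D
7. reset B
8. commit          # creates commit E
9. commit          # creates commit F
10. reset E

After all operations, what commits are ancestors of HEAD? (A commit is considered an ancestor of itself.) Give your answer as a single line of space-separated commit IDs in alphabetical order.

After op 1 (commit): HEAD=main@B [main=B]
After op 2 (branch): HEAD=main@B [main=B topic=B]
After op 3 (commit): HEAD=main@C [main=C topic=B]
After op 4 (branch): HEAD=main@C [feat=C main=C topic=B]
After op 5 (checkout): HEAD=feat@C [feat=C main=C topic=B]
After op 6 (commit): HEAD=feat@D [feat=D main=C topic=B]
After op 7 (reset): HEAD=feat@B [feat=B main=C topic=B]
After op 8 (commit): HEAD=feat@E [feat=E main=C topic=B]
After op 9 (commit): HEAD=feat@F [feat=F main=C topic=B]
After op 10 (reset): HEAD=feat@E [feat=E main=C topic=B]

Answer: A B E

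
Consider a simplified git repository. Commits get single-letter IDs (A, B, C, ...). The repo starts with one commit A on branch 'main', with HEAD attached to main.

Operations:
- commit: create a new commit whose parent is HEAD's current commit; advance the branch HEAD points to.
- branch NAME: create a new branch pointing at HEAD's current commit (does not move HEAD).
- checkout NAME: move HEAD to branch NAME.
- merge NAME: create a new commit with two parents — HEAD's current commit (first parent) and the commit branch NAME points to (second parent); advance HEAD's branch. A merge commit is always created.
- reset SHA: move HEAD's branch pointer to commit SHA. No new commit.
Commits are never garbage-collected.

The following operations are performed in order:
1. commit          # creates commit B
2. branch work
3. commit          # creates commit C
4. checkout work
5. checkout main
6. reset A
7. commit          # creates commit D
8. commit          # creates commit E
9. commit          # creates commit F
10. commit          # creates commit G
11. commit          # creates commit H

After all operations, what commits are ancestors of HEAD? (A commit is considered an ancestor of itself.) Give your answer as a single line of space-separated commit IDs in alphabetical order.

Answer: A D E F G H

Derivation:
After op 1 (commit): HEAD=main@B [main=B]
After op 2 (branch): HEAD=main@B [main=B work=B]
After op 3 (commit): HEAD=main@C [main=C work=B]
After op 4 (checkout): HEAD=work@B [main=C work=B]
After op 5 (checkout): HEAD=main@C [main=C work=B]
After op 6 (reset): HEAD=main@A [main=A work=B]
After op 7 (commit): HEAD=main@D [main=D work=B]
After op 8 (commit): HEAD=main@E [main=E work=B]
After op 9 (commit): HEAD=main@F [main=F work=B]
After op 10 (commit): HEAD=main@G [main=G work=B]
After op 11 (commit): HEAD=main@H [main=H work=B]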